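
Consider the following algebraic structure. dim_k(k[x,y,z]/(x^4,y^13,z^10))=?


Basis: x^iy^jz^k, i<4,j<13,k<10
4*13*10=520


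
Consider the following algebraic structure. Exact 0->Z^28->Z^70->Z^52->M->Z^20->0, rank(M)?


Alt sum=0:
(-1)^0*28 + (-1)^1*70 + (-1)^2*52 + (-1)^3*? + (-1)^4*20=0
rank(M)=30


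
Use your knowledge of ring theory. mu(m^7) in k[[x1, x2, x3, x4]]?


C(n+d-1,d)=C(10,7)=120


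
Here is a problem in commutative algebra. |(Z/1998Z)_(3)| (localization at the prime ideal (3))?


3-primary part: 1998=3^3*74
Size=3^3=27


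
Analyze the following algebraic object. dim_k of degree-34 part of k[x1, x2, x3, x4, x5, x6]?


C(d+n-1,n-1)=C(39,5)=575757


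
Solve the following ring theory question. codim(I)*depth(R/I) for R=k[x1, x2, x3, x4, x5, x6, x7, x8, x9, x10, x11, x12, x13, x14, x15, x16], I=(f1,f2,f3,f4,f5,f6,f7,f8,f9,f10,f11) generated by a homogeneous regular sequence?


codim=11, depth=dim(R/I)=16-11=5
Product=11*5=55


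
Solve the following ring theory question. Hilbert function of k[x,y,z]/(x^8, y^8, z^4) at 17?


Need i<8, j<8, k<4 with i+j+k=17.
For each i, j ranges over max(0,17-i-3)..min(7,17-i):
  i=0: j in [14,7] -> 0
  i=1: j in [13,7] -> 0
  i=2: j in [12,7] -> 0
  i=3: j in [11,7] -> 0
  i=4: j in [10,7] -> 0
  i=5: j in [9,7] -> 0
  i=6: j in [8,7] -> 0
  i=7: j in [7,7] -> 1
H(17) = 0+0+0+0+0+0+0+1 = 1


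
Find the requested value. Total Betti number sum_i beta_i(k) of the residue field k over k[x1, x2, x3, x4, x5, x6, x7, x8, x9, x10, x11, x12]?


Koszul resolution: beta_i(k)=C(n,i), n=12
sum_i C(12,i) = 2^12 = 4096


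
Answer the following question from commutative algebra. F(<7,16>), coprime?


gcd(7,16)=1 => F=ab-a-b=7*16-7-16=112-23=89


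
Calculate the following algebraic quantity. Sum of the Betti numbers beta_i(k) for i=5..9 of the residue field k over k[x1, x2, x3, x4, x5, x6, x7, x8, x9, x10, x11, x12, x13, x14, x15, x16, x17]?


Koszul resolution: beta_i(k)=C(n,i), n=17
C(17,5)=6188, C(17,6)=12376, C(17,7)=19448, C(17,8)=24310, C(17,9)=24310
Sum=86632


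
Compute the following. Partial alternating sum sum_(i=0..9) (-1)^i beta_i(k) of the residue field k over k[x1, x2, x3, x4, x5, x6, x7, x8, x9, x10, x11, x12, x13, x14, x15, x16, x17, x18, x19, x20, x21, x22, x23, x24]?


Koszul resolution: beta_i(k)=C(n,i), n=24
sum_(i=0..p) (-1)^i C(n,i) = (-1)^p C(n-1,p)
(-1)^9*C(23,9) = (-1)^9*817190 = -817190


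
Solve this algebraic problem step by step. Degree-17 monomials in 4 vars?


C(d+n-1,n-1)=C(20,3)=1140


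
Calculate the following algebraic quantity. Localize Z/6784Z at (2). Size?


2-primary part: 6784=2^7*53
Size=2^7=128


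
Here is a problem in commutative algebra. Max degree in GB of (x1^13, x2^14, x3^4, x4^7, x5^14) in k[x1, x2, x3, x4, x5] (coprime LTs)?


Pure powers, coprime LTs => already GB.
Degrees: 13, 14, 4, 7, 14
Max=14


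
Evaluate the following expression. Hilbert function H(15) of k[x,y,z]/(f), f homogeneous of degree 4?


C(17,2)-C(13,2)=136-78=58


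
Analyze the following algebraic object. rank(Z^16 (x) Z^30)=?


rank(M(x)N) = rank(M)*rank(N)
16*30 = 480


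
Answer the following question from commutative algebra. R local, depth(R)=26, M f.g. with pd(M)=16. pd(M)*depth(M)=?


pd+depth=26
depth=26-16=10
pd*depth=16*10=160


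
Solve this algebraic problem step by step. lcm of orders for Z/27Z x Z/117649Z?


Exponent = lcm of the cyclic orders; pairwise coprime => product.
3^3*7^6=27*117649=3176523


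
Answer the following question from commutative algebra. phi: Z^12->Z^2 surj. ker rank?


rank(ker) = 12-2 = 10


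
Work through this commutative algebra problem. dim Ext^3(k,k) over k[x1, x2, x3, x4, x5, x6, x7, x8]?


C(n,i)=C(8,3)=56


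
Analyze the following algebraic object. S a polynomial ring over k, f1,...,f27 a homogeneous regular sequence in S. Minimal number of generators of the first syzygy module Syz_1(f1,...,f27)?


Regular sequence => Koszul complex is the minimal free resolution.
Syz_1 minimally generated by Koszul relations f_i*e_j - f_j*e_i (i<j): mu(Syz_1) = beta_2 = C(m,2) = m(m-1)/2
m=27
27*26/2 = 351


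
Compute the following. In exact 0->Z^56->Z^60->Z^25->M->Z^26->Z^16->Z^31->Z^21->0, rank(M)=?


Alt sum=0:
(-1)^0*56 + (-1)^1*60 + (-1)^2*25 + (-1)^3*? + (-1)^4*26 + (-1)^5*16 + (-1)^6*31 + (-1)^7*21=0
rank(M)=41


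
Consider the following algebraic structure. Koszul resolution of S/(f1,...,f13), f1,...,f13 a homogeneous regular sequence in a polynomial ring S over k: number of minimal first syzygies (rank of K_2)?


Regular sequence => Koszul complex is the minimal free resolution.
Syz_1 minimally generated by Koszul relations f_i*e_j - f_j*e_i (i<j): mu(Syz_1) = beta_2 = C(m,2) = m(m-1)/2
m=13
13*12/2 = 78


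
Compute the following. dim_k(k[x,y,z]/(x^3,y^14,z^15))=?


Basis: x^iy^jz^k, i<3,j<14,k<15
3*14*15=630


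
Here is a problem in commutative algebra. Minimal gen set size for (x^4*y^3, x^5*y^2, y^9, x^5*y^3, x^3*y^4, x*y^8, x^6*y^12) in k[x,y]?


Remove redundant (divisible by others).
x^6*y^12 redundant.
x^5*y^3 redundant.
Min: x^5*y^2, x^4*y^3, x^3*y^4, x*y^8, y^9
Count=5


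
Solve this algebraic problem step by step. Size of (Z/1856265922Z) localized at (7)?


7-primary part: 1856265922=7^9*46
Size=7^9=40353607


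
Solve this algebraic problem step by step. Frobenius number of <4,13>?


gcd(4,13)=1 => F=ab-a-b=4*13-4-13=52-17=35


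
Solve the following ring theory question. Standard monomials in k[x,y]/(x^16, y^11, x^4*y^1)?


k[x,y]/I, I = (x^16, y^11, x^4*y^1)
Rect: 16x11=176. Corner: (16-4)x(11-1)=120.
dim = 176-120 = 56


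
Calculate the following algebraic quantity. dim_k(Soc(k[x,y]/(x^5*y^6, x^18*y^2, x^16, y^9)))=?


Socle = ann(m) = span of standard monomials u with x*u, y*u in I (staircase corners).
Redundant generators: x^18*y^2
Minimal generators: x^16, x^5*y^6, y^9
Corners: x^4y^8, x^15y^5
Socle dim=2


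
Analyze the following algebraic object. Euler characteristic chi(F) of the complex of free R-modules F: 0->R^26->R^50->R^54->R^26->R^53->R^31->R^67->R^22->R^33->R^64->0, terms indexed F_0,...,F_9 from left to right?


chi = sum (-1)^i * rank:
(-1)^0*26=26
(-1)^1*50=-50
(-1)^2*54=54
(-1)^3*26=-26
(-1)^4*53=53
(-1)^5*31=-31
(-1)^6*67=67
(-1)^7*22=-22
(-1)^8*33=33
(-1)^9*64=-64
chi=40


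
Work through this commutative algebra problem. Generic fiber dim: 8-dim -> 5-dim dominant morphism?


dim(fiber)=dim(X)-dim(Y)=8-5=3


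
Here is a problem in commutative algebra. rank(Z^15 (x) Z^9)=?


rank(M(x)N) = rank(M)*rank(N)
15*9 = 135


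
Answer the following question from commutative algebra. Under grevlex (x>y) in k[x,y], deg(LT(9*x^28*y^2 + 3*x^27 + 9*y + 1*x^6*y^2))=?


LT: 9*x^28*y^2
deg_x=28, deg_y=2
Total=28+2=30


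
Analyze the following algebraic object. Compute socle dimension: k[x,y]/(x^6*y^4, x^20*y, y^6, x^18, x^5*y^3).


Socle = ann(m) = span of standard monomials u with x*u, y*u in I (staircase corners).
Redundant generators: x^20*y, x^6*y^4
Minimal generators: x^18, x^5*y^3, y^6
Corners: x^4y^5, x^17y^2
Socle dim=2


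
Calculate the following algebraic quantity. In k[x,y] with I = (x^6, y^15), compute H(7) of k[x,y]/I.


k[x,y], I = (x^6, y^15), d = 7
Need i < 6 and d-i < 15.
Range: 0 <= i <= 5.
H(7) = 6


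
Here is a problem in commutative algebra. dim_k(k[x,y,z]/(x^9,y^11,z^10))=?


Basis: x^iy^jz^k, i<9,j<11,k<10
9*11*10=990


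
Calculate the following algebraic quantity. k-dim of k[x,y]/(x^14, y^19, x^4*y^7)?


k[x,y]/I, I = (x^14, y^19, x^4*y^7)
Rect: 14x19=266. Corner: (14-4)x(19-7)=120.
dim = 266-120 = 146


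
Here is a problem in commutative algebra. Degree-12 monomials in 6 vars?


C(d+n-1,n-1)=C(17,5)=6188


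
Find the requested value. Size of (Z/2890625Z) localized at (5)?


5-primary part: 2890625=5^7*37
Size=5^7=78125


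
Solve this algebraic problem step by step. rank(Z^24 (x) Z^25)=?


rank(M(x)N) = rank(M)*rank(N)
24*25 = 600


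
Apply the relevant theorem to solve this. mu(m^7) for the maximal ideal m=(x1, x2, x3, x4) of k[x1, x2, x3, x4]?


Graded Nakayama: mu(m^d) = dim_k (m^d/m^(d+1)) = #degree-7 monomials in 4 vars
C(n+d-1,d)=C(10,7)=120


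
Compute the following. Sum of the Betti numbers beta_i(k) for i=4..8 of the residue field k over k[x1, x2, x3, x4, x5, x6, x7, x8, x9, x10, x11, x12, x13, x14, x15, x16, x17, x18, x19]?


Koszul resolution: beta_i(k)=C(n,i), n=19
C(19,4)=3876, C(19,5)=11628, C(19,6)=27132, C(19,7)=50388, C(19,8)=75582
Sum=168606


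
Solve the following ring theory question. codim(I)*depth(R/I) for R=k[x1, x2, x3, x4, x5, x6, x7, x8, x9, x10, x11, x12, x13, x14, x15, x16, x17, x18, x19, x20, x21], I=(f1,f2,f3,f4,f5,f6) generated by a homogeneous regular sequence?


codim=6, depth=dim(R/I)=21-6=15
Product=6*15=90


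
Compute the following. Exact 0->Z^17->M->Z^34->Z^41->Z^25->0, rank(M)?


Alt sum=0:
(-1)^0*17 + (-1)^1*? + (-1)^2*34 + (-1)^3*41 + (-1)^4*25=0
rank(M)=35


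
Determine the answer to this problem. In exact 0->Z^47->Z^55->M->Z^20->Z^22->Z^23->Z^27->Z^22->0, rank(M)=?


Alt sum=0:
(-1)^0*47 + (-1)^1*55 + (-1)^2*? + (-1)^3*20 + (-1)^4*22 + (-1)^5*23 + (-1)^6*27 + (-1)^7*22=0
rank(M)=24


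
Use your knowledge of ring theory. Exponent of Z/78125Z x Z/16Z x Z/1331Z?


Exponent = lcm of the cyclic orders; pairwise coprime => product.
5^7*2^4*11^3=78125*16*1331=1663750000


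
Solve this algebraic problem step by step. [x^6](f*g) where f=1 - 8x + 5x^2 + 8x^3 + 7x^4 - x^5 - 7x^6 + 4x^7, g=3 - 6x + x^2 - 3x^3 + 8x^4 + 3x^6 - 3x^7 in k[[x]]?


[x^6] = sum a_i*b_j, i+j=6
  1*3=3
  5*8=40
  8*-3=-24
  7*1=7
  -1*-6=6
  -7*3=-21
Sum=11


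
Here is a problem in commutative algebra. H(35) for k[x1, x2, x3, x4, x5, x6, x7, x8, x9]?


C(d+n-1,n-1)=C(43,8)=145008513


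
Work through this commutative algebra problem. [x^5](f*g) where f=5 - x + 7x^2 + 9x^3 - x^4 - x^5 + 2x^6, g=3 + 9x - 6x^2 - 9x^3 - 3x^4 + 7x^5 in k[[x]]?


[x^5] = sum a_i*b_j, i+j=5
  5*7=35
  -1*-3=3
  7*-9=-63
  9*-6=-54
  -1*9=-9
  -1*3=-3
Sum=-91


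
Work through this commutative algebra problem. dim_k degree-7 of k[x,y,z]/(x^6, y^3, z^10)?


Need i<6, j<3, k<10 with i+j+k=7.
For each i, j ranges over max(0,7-i-9)..min(2,7-i):
  i=0: j in [0,2] -> 3
  i=1: j in [0,2] -> 3
  i=2: j in [0,2] -> 3
  i=3: j in [0,2] -> 3
  i=4: j in [0,2] -> 3
  i=5: j in [0,2] -> 3
H(7) = 3+3+3+3+3+3 = 18


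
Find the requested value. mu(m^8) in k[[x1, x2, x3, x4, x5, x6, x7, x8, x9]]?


C(n+d-1,d)=C(16,8)=12870


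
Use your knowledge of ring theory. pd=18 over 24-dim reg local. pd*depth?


pd+depth=24
depth=24-18=6
pd*depth=18*6=108


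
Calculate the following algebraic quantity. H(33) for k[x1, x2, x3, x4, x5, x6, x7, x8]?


C(d+n-1,n-1)=C(40,7)=18643560


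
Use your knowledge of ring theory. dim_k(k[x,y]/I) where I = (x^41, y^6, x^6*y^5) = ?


k[x,y]/I, I = (x^41, y^6, x^6*y^5)
Rect: 41x6=246. Corner: (41-6)x(6-5)=35.
dim = 246-35 = 211


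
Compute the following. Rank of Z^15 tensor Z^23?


rank(M(x)N) = rank(M)*rank(N)
15*23 = 345


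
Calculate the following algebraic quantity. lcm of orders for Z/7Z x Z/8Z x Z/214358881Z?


Exponent = lcm of the cyclic orders; pairwise coprime => product.
7^1*2^3*11^8=7*8*214358881=12004097336


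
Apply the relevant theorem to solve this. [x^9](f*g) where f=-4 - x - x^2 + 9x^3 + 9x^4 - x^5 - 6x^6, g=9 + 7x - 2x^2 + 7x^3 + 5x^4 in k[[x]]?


[x^9] = sum a_i*b_j, i+j=9
  -1*5=-5
  -6*7=-42
Sum=-47


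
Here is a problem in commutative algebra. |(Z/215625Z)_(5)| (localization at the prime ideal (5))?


5-primary part: 215625=5^5*69
Size=5^5=3125


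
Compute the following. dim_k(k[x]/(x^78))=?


Basis: 1,x,...,x^77
dim=78


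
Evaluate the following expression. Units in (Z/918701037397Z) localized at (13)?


Local ring = Z/62748517Z.
phi(62748517) = 13^6*(13-1) = 57921708


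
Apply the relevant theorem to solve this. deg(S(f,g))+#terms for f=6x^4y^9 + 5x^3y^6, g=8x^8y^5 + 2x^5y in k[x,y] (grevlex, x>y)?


LT(f)=6x^4y^9, LT(g)=8x^8y^5
lcm(LM)=x^8y^9
S(f,g) (scaled by 48 to clear denominators) = 8x^4*f - 6y^4*g = 40x^7y^6 - 12x^5y^5
2 terms, deg 13.
13+2=15


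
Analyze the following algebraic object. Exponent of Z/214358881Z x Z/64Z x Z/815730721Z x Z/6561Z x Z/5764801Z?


Exponent = lcm of the cyclic orders; pairwise coprime => product.
11^8*2^6*13^8*3^8*7^8=214358881*64*815730721*6561*5764801=423275012856040806384671651904


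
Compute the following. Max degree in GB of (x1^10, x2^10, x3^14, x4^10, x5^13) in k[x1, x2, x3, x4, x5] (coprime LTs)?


Pure powers, coprime LTs => already GB.
Degrees: 10, 10, 14, 10, 13
Max=14


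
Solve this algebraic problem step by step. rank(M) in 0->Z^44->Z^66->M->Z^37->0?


Alt sum=0:
(-1)^0*44 + (-1)^1*66 + (-1)^2*? + (-1)^3*37=0
rank(M)=59


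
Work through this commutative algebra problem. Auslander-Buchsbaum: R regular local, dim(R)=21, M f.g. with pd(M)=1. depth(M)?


pd+depth=depth(R)=21
depth=21-1=20


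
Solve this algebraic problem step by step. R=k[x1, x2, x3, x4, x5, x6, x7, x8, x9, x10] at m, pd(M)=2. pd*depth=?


pd+depth=10
depth=10-2=8
pd*depth=2*8=16


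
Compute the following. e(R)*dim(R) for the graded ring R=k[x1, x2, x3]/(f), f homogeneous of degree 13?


e(R)=deg(f)=13, dim(R)=3-1=2
e*dim=13*2=26


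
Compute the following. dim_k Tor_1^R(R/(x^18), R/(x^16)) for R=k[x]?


Tor_1(R/I,R/J)=(I cap J)/IJ=(x^18)/(x^34)
dim=34-18=min(18,16)=16


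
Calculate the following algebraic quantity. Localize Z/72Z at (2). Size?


2-primary part: 72=2^3*9
Size=2^3=8


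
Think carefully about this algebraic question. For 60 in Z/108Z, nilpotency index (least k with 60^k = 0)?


60^k mod 108:
k=1: 60
k=2: 36
k=3: 0
First zero at k = 3


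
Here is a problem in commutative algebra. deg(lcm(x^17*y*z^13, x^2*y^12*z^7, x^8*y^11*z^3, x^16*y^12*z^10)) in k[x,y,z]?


lcm = componentwise max:
x: max(17,2,8,16)=17
y: max(1,12,11,12)=12
z: max(13,7,3,10)=13
Total=17+12+13=42


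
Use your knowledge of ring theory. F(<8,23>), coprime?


gcd(8,23)=1 => F=ab-a-b=8*23-8-23=184-31=153


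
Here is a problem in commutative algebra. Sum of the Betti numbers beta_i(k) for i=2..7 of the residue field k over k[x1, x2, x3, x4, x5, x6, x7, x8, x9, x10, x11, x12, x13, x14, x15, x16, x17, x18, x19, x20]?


Koszul resolution: beta_i(k)=C(n,i), n=20
C(20,2)=190, C(20,3)=1140, C(20,4)=4845, C(20,5)=15504, C(20,6)=38760, C(20,7)=77520
Sum=137959


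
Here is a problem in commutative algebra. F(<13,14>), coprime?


gcd(13,14)=1 => F=ab-a-b=13*14-13-14=182-27=155


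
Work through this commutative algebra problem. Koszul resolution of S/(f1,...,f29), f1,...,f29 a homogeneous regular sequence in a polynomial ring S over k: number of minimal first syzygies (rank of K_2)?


Regular sequence => Koszul complex is the minimal free resolution.
Syz_1 minimally generated by Koszul relations f_i*e_j - f_j*e_i (i<j): mu(Syz_1) = beta_2 = C(m,2) = m(m-1)/2
m=29
29*28/2 = 406


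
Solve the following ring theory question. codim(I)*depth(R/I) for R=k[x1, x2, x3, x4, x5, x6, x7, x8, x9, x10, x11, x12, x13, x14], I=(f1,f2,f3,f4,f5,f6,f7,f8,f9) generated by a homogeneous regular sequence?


codim=9, depth=dim(R/I)=14-9=5
Product=9*5=45


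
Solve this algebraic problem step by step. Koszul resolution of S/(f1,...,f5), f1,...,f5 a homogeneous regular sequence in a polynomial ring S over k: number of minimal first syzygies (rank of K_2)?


Regular sequence => Koszul complex is the minimal free resolution.
Syz_1 minimally generated by Koszul relations f_i*e_j - f_j*e_i (i<j): mu(Syz_1) = beta_2 = C(m,2) = m(m-1)/2
m=5
5*4/2 = 10


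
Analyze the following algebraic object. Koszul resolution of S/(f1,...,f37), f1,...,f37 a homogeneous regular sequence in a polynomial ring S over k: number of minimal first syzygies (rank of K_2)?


Regular sequence => Koszul complex is the minimal free resolution.
Syz_1 minimally generated by Koszul relations f_i*e_j - f_j*e_i (i<j): mu(Syz_1) = beta_2 = C(m,2) = m(m-1)/2
m=37
37*36/2 = 666


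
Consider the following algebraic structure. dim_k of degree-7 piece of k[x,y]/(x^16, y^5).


k[x,y], I = (x^16, y^5), d = 7
Need i < 16 and d-i < 5.
Range: 3 <= i <= 7.
H(7) = 5


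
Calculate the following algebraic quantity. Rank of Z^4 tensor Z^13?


rank(M(x)N) = rank(M)*rank(N)
4*13 = 52


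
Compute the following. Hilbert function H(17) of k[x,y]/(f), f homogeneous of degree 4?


H(t)=d for t>=d-1.
d=4, t=17
H(17)=4


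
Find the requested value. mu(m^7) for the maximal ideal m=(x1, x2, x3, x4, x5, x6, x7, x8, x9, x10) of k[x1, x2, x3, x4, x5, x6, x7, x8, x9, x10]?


Graded Nakayama: mu(m^d) = dim_k (m^d/m^(d+1)) = #degree-7 monomials in 10 vars
C(n+d-1,d)=C(16,7)=11440


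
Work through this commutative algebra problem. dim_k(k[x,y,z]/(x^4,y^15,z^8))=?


Basis: x^iy^jz^k, i<4,j<15,k<8
4*15*8=480


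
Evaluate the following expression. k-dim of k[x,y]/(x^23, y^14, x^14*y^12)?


k[x,y]/I, I = (x^23, y^14, x^14*y^12)
Rect: 23x14=322. Corner: (23-14)x(14-12)=18.
dim = 322-18 = 304


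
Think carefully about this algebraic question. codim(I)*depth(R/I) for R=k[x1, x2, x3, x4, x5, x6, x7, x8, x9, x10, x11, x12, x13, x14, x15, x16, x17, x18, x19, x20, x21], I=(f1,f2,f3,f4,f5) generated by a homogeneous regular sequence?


codim=5, depth=dim(R/I)=21-5=16
Product=5*16=80


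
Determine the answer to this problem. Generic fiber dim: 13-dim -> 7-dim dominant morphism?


dim(fiber)=dim(X)-dim(Y)=13-7=6


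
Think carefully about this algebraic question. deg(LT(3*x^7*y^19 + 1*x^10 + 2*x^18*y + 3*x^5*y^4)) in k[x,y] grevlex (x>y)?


LT: 3*x^7*y^19
deg_x=7, deg_y=19
Total=7+19=26


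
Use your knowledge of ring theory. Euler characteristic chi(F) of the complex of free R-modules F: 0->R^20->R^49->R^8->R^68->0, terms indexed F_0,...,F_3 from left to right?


chi = sum (-1)^i * rank:
(-1)^0*20=20
(-1)^1*49=-49
(-1)^2*8=8
(-1)^3*68=-68
chi=-89


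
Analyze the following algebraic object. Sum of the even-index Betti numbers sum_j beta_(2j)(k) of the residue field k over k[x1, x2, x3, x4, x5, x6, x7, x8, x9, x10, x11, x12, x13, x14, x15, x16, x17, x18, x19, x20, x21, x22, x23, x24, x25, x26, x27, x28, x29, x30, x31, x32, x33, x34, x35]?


Koszul resolution: beta_i(k)=C(n,i), n=35
sum_even C(35,i) = 2^(n-1) = 2^34 = 17179869184


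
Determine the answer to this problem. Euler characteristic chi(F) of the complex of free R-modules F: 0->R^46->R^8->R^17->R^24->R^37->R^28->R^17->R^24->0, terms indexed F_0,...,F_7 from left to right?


chi = sum (-1)^i * rank:
(-1)^0*46=46
(-1)^1*8=-8
(-1)^2*17=17
(-1)^3*24=-24
(-1)^4*37=37
(-1)^5*28=-28
(-1)^6*17=17
(-1)^7*24=-24
chi=33


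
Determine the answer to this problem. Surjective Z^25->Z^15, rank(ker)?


rank(ker) = 25-15 = 10


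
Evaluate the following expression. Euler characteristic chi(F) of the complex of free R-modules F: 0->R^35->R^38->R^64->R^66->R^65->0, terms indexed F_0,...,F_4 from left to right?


chi = sum (-1)^i * rank:
(-1)^0*35=35
(-1)^1*38=-38
(-1)^2*64=64
(-1)^3*66=-66
(-1)^4*65=65
chi=60


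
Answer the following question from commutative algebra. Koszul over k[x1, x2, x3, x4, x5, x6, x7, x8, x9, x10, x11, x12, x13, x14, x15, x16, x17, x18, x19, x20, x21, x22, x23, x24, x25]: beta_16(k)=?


C(n,i)=C(25,16)=2042975


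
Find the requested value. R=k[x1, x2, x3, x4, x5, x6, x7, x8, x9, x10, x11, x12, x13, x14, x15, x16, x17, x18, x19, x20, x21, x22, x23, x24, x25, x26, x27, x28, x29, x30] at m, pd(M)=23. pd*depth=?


pd+depth=30
depth=30-23=7
pd*depth=23*7=161


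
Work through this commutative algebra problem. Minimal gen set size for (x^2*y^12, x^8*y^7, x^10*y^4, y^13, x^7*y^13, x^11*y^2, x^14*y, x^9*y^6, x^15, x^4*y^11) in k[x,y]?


Remove redundant (divisible by others).
x^7*y^13 redundant.
Min: x^15, x^14*y, x^11*y^2, x^10*y^4, x^9*y^6, x^8*y^7, x^4*y^11, x^2*y^12, y^13
Count=9


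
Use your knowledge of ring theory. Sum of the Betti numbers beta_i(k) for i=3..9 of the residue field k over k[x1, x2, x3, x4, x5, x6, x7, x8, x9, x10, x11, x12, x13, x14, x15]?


Koszul resolution: beta_i(k)=C(n,i), n=15
C(15,3)=455, C(15,4)=1365, C(15,5)=3003, C(15,6)=5005, C(15,7)=6435, C(15,8)=6435, C(15,9)=5005
Sum=27703


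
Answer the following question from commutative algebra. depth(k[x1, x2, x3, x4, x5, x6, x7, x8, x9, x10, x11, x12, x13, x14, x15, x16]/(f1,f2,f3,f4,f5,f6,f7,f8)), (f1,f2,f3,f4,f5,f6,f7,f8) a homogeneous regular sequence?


depth(R)=16
depth(R/I)=16-8=8


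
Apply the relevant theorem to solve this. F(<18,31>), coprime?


gcd(18,31)=1 => F=ab-a-b=18*31-18-31=558-49=509


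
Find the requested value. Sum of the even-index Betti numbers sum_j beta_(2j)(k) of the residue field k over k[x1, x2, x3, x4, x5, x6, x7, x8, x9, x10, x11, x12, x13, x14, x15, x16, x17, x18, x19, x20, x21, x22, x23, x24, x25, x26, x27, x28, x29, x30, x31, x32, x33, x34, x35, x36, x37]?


Koszul resolution: beta_i(k)=C(n,i), n=37
sum_even C(37,i) = 2^(n-1) = 2^36 = 68719476736


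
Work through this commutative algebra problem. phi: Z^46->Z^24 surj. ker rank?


rank(ker) = 46-24 = 22


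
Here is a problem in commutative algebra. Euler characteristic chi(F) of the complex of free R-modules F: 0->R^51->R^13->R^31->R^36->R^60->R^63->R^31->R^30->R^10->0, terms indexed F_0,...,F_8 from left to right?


chi = sum (-1)^i * rank:
(-1)^0*51=51
(-1)^1*13=-13
(-1)^2*31=31
(-1)^3*36=-36
(-1)^4*60=60
(-1)^5*63=-63
(-1)^6*31=31
(-1)^7*30=-30
(-1)^8*10=10
chi=41


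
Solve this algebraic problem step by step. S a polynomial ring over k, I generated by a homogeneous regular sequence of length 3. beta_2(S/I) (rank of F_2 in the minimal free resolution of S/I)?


Regular sequence => Koszul complex is the minimal free resolution.
Syz_1 minimally generated by Koszul relations f_i*e_j - f_j*e_i (i<j): mu(Syz_1) = beta_2 = C(m,2) = m(m-1)/2
m=3
3*2/2 = 3


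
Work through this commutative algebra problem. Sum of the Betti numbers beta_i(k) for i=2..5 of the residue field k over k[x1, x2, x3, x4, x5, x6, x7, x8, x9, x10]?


Koszul resolution: beta_i(k)=C(n,i), n=10
C(10,2)=45, C(10,3)=120, C(10,4)=210, C(10,5)=252
Sum=627


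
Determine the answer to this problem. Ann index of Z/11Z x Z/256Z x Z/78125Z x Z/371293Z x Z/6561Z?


Exponent = lcm of the cyclic orders; pairwise coprime => product.
11^1*2^8*5^7*13^5*3^8=11*256*78125*371293*6561=535931742060000000


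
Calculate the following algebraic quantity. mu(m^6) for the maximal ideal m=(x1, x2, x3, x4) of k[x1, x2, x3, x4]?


Graded Nakayama: mu(m^d) = dim_k (m^d/m^(d+1)) = #degree-6 monomials in 4 vars
C(n+d-1,d)=C(9,6)=84


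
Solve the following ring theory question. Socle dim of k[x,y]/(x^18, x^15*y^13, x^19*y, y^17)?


Socle = ann(m) = span of standard monomials u with x*u, y*u in I (staircase corners).
Redundant generators: x^19*y
Minimal generators: x^18, x^15*y^13, y^17
Corners: x^14y^16, x^17y^12
Socle dim=2


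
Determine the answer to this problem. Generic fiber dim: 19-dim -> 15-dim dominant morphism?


dim(fiber)=dim(X)-dim(Y)=19-15=4


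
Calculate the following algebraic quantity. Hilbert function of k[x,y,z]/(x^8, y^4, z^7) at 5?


Need i<8, j<4, k<7 with i+j+k=5.
For each i, j ranges over max(0,5-i-6)..min(3,5-i):
  i=0: j in [0,3] -> 4
  i=1: j in [0,3] -> 4
  i=2: j in [0,3] -> 4
  i=3: j in [0,2] -> 3
  i=4: j in [0,1] -> 2
  i=5: j in [0,0] -> 1
H(5) = 4+4+4+3+2+1 = 18


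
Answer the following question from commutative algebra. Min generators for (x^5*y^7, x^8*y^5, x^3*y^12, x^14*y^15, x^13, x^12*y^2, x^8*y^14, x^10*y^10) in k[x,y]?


Remove redundant (divisible by others).
x^10*y^10 redundant.
x^14*y^15 redundant.
x^8*y^14 redundant.
Min: x^13, x^12*y^2, x^8*y^5, x^5*y^7, x^3*y^12
Count=5


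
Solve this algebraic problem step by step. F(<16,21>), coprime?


gcd(16,21)=1 => F=ab-a-b=16*21-16-21=336-37=299


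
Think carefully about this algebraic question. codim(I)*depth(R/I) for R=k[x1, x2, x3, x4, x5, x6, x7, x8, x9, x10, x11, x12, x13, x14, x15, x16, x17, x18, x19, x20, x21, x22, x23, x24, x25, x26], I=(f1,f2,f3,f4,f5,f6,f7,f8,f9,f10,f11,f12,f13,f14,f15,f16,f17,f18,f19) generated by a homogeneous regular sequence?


codim=19, depth=dim(R/I)=26-19=7
Product=19*7=133


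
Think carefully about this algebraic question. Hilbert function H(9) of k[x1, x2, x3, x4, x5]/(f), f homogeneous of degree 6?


C(13,4)-C(7,4)=715-35=680


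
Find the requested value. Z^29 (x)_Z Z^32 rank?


rank(M(x)N) = rank(M)*rank(N)
29*32 = 928


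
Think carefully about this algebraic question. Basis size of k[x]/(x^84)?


Basis: 1,x,...,x^83
dim=84


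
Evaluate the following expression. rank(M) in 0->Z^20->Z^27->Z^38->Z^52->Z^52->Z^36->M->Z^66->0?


Alt sum=0:
(-1)^0*20 + (-1)^1*27 + (-1)^2*38 + (-1)^3*52 + (-1)^4*52 + (-1)^5*36 + (-1)^6*? + (-1)^7*66=0
rank(M)=71


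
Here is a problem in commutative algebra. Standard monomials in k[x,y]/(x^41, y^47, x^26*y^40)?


k[x,y]/I, I = (x^41, y^47, x^26*y^40)
Rect: 41x47=1927. Corner: (41-26)x(47-40)=105.
dim = 1927-105 = 1822


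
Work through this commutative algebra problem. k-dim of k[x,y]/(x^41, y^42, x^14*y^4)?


k[x,y]/I, I = (x^41, y^42, x^14*y^4)
Rect: 41x42=1722. Corner: (41-14)x(42-4)=1026.
dim = 1722-1026 = 696


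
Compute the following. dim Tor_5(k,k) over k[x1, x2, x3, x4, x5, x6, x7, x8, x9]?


Koszul: C(n,i)=C(9,5)=126


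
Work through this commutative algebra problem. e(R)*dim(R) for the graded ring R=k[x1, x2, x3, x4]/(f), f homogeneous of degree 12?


e(R)=deg(f)=12, dim(R)=4-1=3
e*dim=12*3=36


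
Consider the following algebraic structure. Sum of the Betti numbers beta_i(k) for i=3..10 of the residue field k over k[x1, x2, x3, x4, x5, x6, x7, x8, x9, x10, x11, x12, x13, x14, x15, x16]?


Koszul resolution: beta_i(k)=C(n,i), n=16
C(16,3)=560, C(16,4)=1820, C(16,5)=4368, C(16,6)=8008, C(16,7)=11440, C(16,8)=12870, C(16,9)=11440, C(16,10)=8008
Sum=58514


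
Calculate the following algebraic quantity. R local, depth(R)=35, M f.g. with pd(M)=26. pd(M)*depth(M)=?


pd+depth=35
depth=35-26=9
pd*depth=26*9=234


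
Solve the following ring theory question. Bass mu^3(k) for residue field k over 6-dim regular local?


C(n,i)=C(6,3)=20


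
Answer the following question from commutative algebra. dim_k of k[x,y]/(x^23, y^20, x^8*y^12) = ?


k[x,y]/I, I = (x^23, y^20, x^8*y^12)
Rect: 23x20=460. Corner: (23-8)x(20-12)=120.
dim = 460-120 = 340


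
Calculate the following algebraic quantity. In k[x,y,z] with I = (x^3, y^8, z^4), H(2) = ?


Need i<3, j<8, k<4 with i+j+k=2.
For each i, j ranges over max(0,2-i-3)..min(7,2-i):
  i=0: j in [0,2] -> 3
  i=1: j in [0,1] -> 2
  i=2: j in [0,0] -> 1
H(2) = 3+2+1 = 6


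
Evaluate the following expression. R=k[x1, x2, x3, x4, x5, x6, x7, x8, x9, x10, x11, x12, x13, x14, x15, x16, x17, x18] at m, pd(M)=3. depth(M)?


pd+depth=depth(R)=18
depth=18-3=15


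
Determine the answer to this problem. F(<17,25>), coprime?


gcd(17,25)=1 => F=ab-a-b=17*25-17-25=425-42=383


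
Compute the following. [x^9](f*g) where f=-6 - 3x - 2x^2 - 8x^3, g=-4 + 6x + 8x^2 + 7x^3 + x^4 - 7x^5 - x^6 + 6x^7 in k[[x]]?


[x^9] = sum a_i*b_j, i+j=9
  -2*6=-12
  -8*-1=8
Sum=-4


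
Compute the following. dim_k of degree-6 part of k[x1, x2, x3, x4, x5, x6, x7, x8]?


C(d+n-1,n-1)=C(13,7)=1716


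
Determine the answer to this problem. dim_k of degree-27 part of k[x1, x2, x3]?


C(d+n-1,n-1)=C(29,2)=406


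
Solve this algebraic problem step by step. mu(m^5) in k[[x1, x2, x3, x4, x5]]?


C(n+d-1,d)=C(9,5)=126


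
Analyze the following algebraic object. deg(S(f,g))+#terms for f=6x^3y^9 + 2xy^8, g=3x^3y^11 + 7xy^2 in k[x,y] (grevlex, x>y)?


LT(f)=6x^3y^9, LT(g)=3x^3y^11
lcm(LM)=x^3y^11
S(f,g) (scaled by 18 to clear denominators) = 3y^2*f - 6*g = 6xy^10 - 42xy^2
2 terms, deg 11.
11+2=13


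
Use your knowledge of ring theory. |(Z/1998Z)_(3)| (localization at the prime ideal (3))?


3-primary part: 1998=3^3*74
Size=3^3=27


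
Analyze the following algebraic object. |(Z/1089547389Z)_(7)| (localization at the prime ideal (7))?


7-primary part: 1089547389=7^9*27
Size=7^9=40353607


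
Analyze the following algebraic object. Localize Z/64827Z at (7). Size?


7-primary part: 64827=7^4*27
Size=7^4=2401


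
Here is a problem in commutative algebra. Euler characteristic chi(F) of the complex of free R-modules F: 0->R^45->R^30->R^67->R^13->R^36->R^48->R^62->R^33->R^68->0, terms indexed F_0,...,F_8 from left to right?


chi = sum (-1)^i * rank:
(-1)^0*45=45
(-1)^1*30=-30
(-1)^2*67=67
(-1)^3*13=-13
(-1)^4*36=36
(-1)^5*48=-48
(-1)^6*62=62
(-1)^7*33=-33
(-1)^8*68=68
chi=154


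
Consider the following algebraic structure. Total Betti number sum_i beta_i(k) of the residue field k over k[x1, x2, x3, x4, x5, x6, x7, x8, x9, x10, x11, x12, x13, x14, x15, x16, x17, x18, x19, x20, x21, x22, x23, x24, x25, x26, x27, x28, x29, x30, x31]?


Koszul resolution: beta_i(k)=C(n,i), n=31
sum_i C(31,i) = 2^31 = 2147483648


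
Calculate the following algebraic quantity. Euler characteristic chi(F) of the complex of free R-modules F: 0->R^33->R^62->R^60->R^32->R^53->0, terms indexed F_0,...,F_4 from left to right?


chi = sum (-1)^i * rank:
(-1)^0*33=33
(-1)^1*62=-62
(-1)^2*60=60
(-1)^3*32=-32
(-1)^4*53=53
chi=52


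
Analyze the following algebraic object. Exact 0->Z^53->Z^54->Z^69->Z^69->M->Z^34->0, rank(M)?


Alt sum=0:
(-1)^0*53 + (-1)^1*54 + (-1)^2*69 + (-1)^3*69 + (-1)^4*? + (-1)^5*34=0
rank(M)=35


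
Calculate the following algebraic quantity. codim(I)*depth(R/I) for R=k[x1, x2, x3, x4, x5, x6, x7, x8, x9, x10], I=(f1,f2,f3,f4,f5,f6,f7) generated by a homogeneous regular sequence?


codim=7, depth=dim(R/I)=10-7=3
Product=7*3=21


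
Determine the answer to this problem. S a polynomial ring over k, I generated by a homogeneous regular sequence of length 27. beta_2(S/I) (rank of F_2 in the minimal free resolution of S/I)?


Regular sequence => Koszul complex is the minimal free resolution.
Syz_1 minimally generated by Koszul relations f_i*e_j - f_j*e_i (i<j): mu(Syz_1) = beta_2 = C(m,2) = m(m-1)/2
m=27
27*26/2 = 351


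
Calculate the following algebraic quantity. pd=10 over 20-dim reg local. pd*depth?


pd+depth=20
depth=20-10=10
pd*depth=10*10=100


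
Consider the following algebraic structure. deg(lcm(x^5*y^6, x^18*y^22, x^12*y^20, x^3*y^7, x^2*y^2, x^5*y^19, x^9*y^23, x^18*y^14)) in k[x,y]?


lcm = componentwise max:
x: max(5,18,12,3,2,5,9,18)=18
y: max(6,22,20,7,2,19,23,14)=23
Total=18+23=41


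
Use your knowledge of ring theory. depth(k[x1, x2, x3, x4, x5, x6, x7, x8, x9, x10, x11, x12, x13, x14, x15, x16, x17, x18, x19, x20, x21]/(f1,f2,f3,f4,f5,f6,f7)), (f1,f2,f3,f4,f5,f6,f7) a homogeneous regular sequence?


depth(R)=21
depth(R/I)=21-7=14


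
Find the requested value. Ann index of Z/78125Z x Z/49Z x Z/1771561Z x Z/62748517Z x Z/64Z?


Exponent = lcm of the cyclic orders; pairwise coprime => product.
5^7*7^2*11^6*13^7*2^6=78125*49*1771561*62748517*64=27234892253634065000000


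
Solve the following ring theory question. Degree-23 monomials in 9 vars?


C(d+n-1,n-1)=C(31,8)=7888725


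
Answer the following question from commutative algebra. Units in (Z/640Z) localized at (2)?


Local ring = Z/128Z.
phi(128) = 2^6*(2-1) = 64


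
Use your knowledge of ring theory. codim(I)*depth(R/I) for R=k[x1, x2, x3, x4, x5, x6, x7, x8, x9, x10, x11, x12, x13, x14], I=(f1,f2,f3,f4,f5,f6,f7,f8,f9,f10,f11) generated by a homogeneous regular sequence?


codim=11, depth=dim(R/I)=14-11=3
Product=11*3=33


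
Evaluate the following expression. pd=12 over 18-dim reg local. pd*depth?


pd+depth=18
depth=18-12=6
pd*depth=12*6=72


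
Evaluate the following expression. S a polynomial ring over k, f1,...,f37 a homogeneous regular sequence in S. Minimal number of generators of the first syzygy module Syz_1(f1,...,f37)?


Regular sequence => Koszul complex is the minimal free resolution.
Syz_1 minimally generated by Koszul relations f_i*e_j - f_j*e_i (i<j): mu(Syz_1) = beta_2 = C(m,2) = m(m-1)/2
m=37
37*36/2 = 666


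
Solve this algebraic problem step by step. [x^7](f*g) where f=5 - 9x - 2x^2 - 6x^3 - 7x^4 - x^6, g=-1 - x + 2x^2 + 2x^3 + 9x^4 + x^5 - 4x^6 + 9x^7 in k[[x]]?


[x^7] = sum a_i*b_j, i+j=7
  5*9=45
  -9*-4=36
  -2*1=-2
  -6*9=-54
  -7*2=-14
  -1*-1=1
Sum=12


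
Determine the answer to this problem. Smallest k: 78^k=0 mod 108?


78^k mod 108:
k=1: 78
k=2: 36
k=3: 0
First zero at k = 3


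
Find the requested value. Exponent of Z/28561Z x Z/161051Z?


Exponent = lcm of the cyclic orders; pairwise coprime => product.
13^4*11^5=28561*161051=4599777611


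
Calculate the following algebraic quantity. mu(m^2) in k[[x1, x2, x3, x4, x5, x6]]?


C(n+d-1,d)=C(7,2)=21


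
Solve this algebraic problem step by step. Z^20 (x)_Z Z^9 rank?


rank(M(x)N) = rank(M)*rank(N)
20*9 = 180


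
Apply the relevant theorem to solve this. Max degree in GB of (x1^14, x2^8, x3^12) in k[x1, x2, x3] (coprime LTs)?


Pure powers, coprime LTs => already GB.
Degrees: 14, 8, 12
Max=14


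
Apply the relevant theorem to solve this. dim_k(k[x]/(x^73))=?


Basis: 1,x,...,x^72
dim=73


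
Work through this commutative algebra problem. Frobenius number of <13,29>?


gcd(13,29)=1 => F=ab-a-b=13*29-13-29=377-42=335


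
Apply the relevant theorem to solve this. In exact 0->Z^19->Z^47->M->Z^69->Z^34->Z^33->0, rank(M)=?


Alt sum=0:
(-1)^0*19 + (-1)^1*47 + (-1)^2*? + (-1)^3*69 + (-1)^4*34 + (-1)^5*33=0
rank(M)=96


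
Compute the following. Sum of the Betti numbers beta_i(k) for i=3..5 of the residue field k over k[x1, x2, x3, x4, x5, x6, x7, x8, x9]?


Koszul resolution: beta_i(k)=C(n,i), n=9
C(9,3)=84, C(9,4)=126, C(9,5)=126
Sum=336


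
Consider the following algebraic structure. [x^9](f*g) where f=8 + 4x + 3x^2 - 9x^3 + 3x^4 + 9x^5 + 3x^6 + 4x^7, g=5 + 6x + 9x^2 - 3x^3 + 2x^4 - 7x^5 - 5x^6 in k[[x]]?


[x^9] = sum a_i*b_j, i+j=9
  -9*-5=45
  3*-7=-21
  9*2=18
  3*-3=-9
  4*9=36
Sum=69


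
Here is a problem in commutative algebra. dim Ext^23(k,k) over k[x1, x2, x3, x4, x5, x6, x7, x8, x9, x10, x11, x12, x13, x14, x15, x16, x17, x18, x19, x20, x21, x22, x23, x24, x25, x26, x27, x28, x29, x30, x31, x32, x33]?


C(n,i)=C(33,23)=92561040


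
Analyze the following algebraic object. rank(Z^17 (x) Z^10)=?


rank(M(x)N) = rank(M)*rank(N)
17*10 = 170


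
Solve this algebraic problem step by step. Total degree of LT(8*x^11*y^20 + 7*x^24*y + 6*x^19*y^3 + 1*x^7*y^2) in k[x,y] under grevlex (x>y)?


LT: 8*x^11*y^20
deg_x=11, deg_y=20
Total=11+20=31


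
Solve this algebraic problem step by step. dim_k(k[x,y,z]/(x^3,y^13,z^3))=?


Basis: x^iy^jz^k, i<3,j<13,k<3
3*13*3=117


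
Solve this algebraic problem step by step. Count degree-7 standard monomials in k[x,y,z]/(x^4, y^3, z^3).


Need i<4, j<3, k<3 with i+j+k=7.
For each i, j ranges over max(0,7-i-2)..min(2,7-i):
  i=0: j in [5,2] -> 0
  i=1: j in [4,2] -> 0
  i=2: j in [3,2] -> 0
  i=3: j in [2,2] -> 1
H(7) = 0+0+0+1 = 1


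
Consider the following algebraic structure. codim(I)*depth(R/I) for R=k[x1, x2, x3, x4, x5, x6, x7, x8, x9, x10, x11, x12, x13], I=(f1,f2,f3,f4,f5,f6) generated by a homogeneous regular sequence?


codim=6, depth=dim(R/I)=13-6=7
Product=6*7=42


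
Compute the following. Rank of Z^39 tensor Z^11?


rank(M(x)N) = rank(M)*rank(N)
39*11 = 429


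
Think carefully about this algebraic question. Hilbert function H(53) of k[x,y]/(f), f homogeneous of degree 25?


H(t)=d for t>=d-1.
d=25, t=53
H(53)=25


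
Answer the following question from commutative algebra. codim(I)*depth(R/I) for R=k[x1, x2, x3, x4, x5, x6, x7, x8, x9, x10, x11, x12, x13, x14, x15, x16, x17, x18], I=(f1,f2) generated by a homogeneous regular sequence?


codim=2, depth=dim(R/I)=18-2=16
Product=2*16=32


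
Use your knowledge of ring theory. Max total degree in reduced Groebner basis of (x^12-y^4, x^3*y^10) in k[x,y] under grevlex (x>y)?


LT(f1)=x^12, LT(f2)=x^3y^10, lcm=x^12y^10
S(f1,f2) = y^10*f1 - x^9*f2 = -y^14
Reduced GB = {f1, f2, y^14}; degrees 12, 13, 14
Max = 14


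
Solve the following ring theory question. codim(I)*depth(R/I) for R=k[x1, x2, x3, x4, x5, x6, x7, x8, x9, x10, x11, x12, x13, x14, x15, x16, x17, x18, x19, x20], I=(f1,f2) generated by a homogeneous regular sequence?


codim=2, depth=dim(R/I)=20-2=18
Product=2*18=36


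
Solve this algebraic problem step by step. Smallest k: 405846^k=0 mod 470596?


405846^k mod 470596:
k=1: 405846
k=2: 22736
k=3: 338884
k=4: 211288
k=5: 268912
k=6: 0
First zero at k = 6


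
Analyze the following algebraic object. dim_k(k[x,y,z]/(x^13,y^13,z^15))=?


Basis: x^iy^jz^k, i<13,j<13,k<15
13*13*15=2535


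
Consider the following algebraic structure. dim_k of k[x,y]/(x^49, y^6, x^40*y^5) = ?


k[x,y]/I, I = (x^49, y^6, x^40*y^5)
Rect: 49x6=294. Corner: (49-40)x(6-5)=9.
dim = 294-9 = 285


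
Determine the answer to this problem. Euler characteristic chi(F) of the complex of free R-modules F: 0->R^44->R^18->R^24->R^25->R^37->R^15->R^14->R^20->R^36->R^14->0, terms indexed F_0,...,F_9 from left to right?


chi = sum (-1)^i * rank:
(-1)^0*44=44
(-1)^1*18=-18
(-1)^2*24=24
(-1)^3*25=-25
(-1)^4*37=37
(-1)^5*15=-15
(-1)^6*14=14
(-1)^7*20=-20
(-1)^8*36=36
(-1)^9*14=-14
chi=63


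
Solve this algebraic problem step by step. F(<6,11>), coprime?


gcd(6,11)=1 => F=ab-a-b=6*11-6-11=66-17=49


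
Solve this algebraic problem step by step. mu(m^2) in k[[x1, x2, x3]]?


C(n+d-1,d)=C(4,2)=6


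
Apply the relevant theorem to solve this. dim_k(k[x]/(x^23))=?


Basis: 1,x,...,x^22
dim=23


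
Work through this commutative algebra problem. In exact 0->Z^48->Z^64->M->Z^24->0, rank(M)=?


Alt sum=0:
(-1)^0*48 + (-1)^1*64 + (-1)^2*? + (-1)^3*24=0
rank(M)=40


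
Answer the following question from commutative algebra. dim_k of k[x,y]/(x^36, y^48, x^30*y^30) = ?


k[x,y]/I, I = (x^36, y^48, x^30*y^30)
Rect: 36x48=1728. Corner: (36-30)x(48-30)=108.
dim = 1728-108 = 1620


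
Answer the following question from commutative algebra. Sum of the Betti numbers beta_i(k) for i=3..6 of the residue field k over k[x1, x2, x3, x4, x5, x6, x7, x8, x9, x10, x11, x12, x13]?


Koszul resolution: beta_i(k)=C(n,i), n=13
C(13,3)=286, C(13,4)=715, C(13,5)=1287, C(13,6)=1716
Sum=4004


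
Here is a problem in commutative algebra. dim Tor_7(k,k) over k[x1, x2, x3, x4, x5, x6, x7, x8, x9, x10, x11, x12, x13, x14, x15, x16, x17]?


Koszul: C(n,i)=C(17,7)=19448


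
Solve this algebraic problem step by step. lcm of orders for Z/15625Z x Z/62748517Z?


Exponent = lcm of the cyclic orders; pairwise coprime => product.
5^6*13^7=15625*62748517=980445578125


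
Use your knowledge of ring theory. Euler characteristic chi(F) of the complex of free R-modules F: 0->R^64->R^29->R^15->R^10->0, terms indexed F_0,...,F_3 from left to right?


chi = sum (-1)^i * rank:
(-1)^0*64=64
(-1)^1*29=-29
(-1)^2*15=15
(-1)^3*10=-10
chi=40


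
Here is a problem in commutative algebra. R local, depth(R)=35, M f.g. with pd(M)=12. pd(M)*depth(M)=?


pd+depth=35
depth=35-12=23
pd*depth=12*23=276


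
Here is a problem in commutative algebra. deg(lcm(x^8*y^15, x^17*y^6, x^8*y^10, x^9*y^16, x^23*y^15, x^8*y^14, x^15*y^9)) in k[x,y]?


lcm = componentwise max:
x: max(8,17,8,9,23,8,15)=23
y: max(15,6,10,16,15,14,9)=16
Total=23+16=39
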